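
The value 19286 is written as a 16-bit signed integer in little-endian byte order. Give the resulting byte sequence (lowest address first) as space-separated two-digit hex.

19286 in hexadecimal, padded to 16 bits, is 0x4B56.
Split into bytes (most-significant first): 4B 56.
In little-endian order the low byte comes first in memory.
So at ascending addresses the bytes are 56 4B.

56 4B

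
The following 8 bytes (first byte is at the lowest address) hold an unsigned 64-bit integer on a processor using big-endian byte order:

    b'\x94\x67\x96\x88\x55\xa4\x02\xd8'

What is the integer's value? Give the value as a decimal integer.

In big-endian order the high byte comes first in memory.
The bytes are already most-significant first: 0x9467968855A402D8.
0x9467968855A402D8 = 10693681352511062744.

10693681352511062744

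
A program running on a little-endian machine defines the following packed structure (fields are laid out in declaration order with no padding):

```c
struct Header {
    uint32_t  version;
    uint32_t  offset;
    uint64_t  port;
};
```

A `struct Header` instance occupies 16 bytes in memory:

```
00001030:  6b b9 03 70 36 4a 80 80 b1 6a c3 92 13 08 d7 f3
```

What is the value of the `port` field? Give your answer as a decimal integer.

`port` follows `version` (4 B), `offset` (4 B), so it starts at offset 4 + 4 = 8 and occupies 8 bytes.
Bytes at offsets 8..15: B1 6A C3 92 13 08 D7 F3.
Little-endian stores the least-significant byte at the lowest address.
Reassemble most-significant byte first: F3 D7 08 13 92 C3 6A B1 → 0xF3D7081392C36AB1.
0xF3D7081392C36AB1 = 17570521351368960689.

17570521351368960689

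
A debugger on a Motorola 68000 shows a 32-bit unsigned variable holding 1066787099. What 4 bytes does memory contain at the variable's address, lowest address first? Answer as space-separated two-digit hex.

1066787099 in hexadecimal, padded to 32 bits, is 0x3F95E11B.
Split into bytes (most-significant first): 3F 95 E1 1B.
Big-endian: lowest address holds the most-significant byte.
So the memory order matches the most-significant-first order: 3F 95 E1 1B.

3F 95 E1 1B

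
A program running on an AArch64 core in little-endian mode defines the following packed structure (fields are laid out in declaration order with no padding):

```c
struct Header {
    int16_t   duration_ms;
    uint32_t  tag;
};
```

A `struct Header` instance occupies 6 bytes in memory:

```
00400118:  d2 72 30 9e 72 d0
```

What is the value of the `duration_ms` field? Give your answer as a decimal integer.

29394

`duration_ms` is the first field, at byte offset 0, occupying 2 bytes.
Bytes at offsets 0..1: D2 72.
Little-endian stores the least-significant byte at the lowest address.
Reassemble most-significant byte first: 72 D2 → 0x72D2.
0x72D2 = 29394.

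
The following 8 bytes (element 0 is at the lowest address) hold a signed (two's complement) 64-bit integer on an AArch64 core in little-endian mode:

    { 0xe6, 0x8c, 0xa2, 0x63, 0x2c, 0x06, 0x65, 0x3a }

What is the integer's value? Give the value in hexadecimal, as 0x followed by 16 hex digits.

0x3A65062C63A28CE6

In little-endian order the low byte comes first in memory.
Reassemble most-significant byte first: 3A 65 06 2C 63 A2 8C E6 → 0x3A65062C63A28CE6.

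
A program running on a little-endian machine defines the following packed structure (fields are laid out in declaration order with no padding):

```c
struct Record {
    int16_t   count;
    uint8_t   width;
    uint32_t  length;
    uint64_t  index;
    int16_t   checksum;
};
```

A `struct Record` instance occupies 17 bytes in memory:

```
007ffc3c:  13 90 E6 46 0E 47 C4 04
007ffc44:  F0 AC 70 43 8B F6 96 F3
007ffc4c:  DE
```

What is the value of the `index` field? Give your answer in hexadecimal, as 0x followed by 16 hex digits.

`index` follows `count` (2 B), `width` (1 B), `length` (4 B), so it starts at offset 2 + 1 + 4 = 7 and occupies 8 bytes.
Bytes at offsets 7..14: 04 F0 AC 70 43 8B F6 96.
In little-endian order the low byte comes first in memory.
Reassemble most-significant byte first: 96 F6 8B 43 70 AC F0 04 → 0x96F68B4370ACF004.

0x96F68B4370ACF004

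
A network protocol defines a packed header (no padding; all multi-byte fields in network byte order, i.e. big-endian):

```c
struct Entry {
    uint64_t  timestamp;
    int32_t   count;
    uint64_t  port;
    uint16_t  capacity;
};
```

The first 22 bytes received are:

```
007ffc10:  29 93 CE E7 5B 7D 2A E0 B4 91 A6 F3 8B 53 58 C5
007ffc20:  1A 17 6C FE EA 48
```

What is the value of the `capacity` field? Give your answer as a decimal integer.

`capacity` follows `timestamp` (8 B), `count` (4 B), `port` (8 B), so it starts at offset 8 + 4 + 8 = 20 and occupies 2 bytes.
Bytes at offsets 20..21: EA 48.
In big-endian order the high byte comes first in memory.
The bytes are already most-significant first: 0xEA48.
0xEA48 = 59976.

59976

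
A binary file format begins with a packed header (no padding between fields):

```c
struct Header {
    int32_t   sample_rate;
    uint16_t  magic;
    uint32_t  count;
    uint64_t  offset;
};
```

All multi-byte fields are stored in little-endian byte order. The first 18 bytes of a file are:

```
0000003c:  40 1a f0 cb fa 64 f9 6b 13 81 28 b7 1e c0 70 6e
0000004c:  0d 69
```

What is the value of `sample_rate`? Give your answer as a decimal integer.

-873457088

`sample_rate` is the first field, at byte offset 0, occupying 4 bytes.
Bytes at offsets 0..3: 40 1A F0 CB.
Little-endian stores the least-significant byte at the lowest address.
Reassemble most-significant byte first: CB F0 1A 40 → 0xCBF01A40.
Top bit is set, so as a signed 32-bit value this is 0xCBF01A40 − 2^32 = -873457088.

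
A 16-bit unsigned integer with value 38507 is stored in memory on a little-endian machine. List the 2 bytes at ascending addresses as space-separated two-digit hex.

6B 96

38507 in hexadecimal, padded to 16 bits, is 0x966B.
Split into bytes (most-significant first): 96 6B.
Little-endian: lowest address holds the least-significant byte.
So at ascending addresses the bytes are 6B 96.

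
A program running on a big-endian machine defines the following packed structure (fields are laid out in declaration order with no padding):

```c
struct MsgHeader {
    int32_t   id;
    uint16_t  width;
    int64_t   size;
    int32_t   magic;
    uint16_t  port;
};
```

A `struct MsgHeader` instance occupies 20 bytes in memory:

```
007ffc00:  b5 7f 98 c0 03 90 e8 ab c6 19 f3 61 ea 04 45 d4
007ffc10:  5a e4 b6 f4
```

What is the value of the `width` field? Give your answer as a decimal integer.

912

`width` follows `id` (4 bytes), so it starts at byte offset 4 and occupies 2 bytes.
Bytes at offsets 4..5: 03 90.
In big-endian order the high byte comes first in memory.
The bytes are already most-significant first: 0x0390.
0x0390 = 912.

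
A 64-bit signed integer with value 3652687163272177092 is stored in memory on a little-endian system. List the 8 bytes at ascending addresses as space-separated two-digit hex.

C4 A5 77 4A 9F F3 B0 32

3652687163272177092 in hexadecimal, padded to 64 bits, is 0x32B0F39F4A77A5C4.
Split into bytes (most-significant first): 32 B0 F3 9F 4A 77 A5 C4.
In little-endian order the low byte comes first in memory.
So at ascending addresses the bytes are C4 A5 77 4A 9F F3 B0 32.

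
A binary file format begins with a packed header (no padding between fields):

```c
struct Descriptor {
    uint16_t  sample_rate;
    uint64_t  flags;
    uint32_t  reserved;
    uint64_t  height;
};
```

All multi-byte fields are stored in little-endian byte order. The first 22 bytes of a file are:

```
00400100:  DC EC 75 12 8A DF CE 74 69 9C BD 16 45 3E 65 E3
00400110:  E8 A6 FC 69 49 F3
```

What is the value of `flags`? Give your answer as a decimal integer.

`flags` follows `sample_rate` (2 bytes), so it starts at byte offset 2 and occupies 8 bytes.
Bytes at offsets 2..9: 75 12 8A DF CE 74 69 9C.
In little-endian order the low byte comes first in memory.
Reassemble most-significant byte first: 9C 69 74 CE DF 8A 12 75 → 0x9C6974CEDF8A1275.
0x9C6974CEDF8A1275 = 11270667974333829749.

11270667974333829749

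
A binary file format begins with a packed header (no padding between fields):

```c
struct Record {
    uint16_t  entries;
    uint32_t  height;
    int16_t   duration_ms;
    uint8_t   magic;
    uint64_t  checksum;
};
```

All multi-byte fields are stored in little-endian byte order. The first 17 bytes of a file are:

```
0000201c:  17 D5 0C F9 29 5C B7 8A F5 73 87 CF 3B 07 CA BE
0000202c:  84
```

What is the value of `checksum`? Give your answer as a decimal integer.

`checksum` follows `entries` (2 B), `height` (4 B), `duration_ms` (2 B), `magic` (1 B), so it starts at offset 2 + 4 + 2 + 1 = 9 and occupies 8 bytes.
Bytes at offsets 9..16: 73 87 CF 3B 07 CA BE 84.
Little-endian: lowest address holds the least-significant byte.
Reassemble most-significant byte first: 84 BE CA 07 3B CF 87 73 → 0x84BECA073BCF8773.
0x84BECA073BCF8773 = 9565304790998550387.

9565304790998550387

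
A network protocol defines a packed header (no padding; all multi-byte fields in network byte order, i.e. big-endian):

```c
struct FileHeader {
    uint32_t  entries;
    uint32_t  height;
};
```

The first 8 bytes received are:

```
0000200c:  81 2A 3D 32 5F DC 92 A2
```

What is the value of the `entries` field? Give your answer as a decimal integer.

2167029042

`entries` is the first field, at byte offset 0, occupying 4 bytes.
Bytes at offsets 0..3: 81 2A 3D 32.
In big-endian order the high byte comes first in memory.
The bytes are already most-significant first: 0x812A3D32.
0x812A3D32 = 2167029042.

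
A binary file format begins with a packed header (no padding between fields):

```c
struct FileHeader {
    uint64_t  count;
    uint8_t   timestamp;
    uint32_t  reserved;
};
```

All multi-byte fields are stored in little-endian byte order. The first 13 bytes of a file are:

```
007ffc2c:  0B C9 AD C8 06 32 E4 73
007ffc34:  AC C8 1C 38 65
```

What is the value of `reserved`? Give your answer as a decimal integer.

`reserved` follows `count` (8 B), `timestamp` (1 B), so it starts at offset 8 + 1 = 9 and occupies 4 bytes.
Bytes at offsets 9..12: C8 1C 38 65.
Little-endian: lowest address holds the least-significant byte.
Reassemble most-significant byte first: 65 38 1C C8 → 0x65381CC8.
0x65381CC8 = 1698176200.

1698176200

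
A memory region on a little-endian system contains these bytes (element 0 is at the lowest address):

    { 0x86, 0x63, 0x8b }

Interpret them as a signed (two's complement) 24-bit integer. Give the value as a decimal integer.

-7642234

In little-endian order the low byte comes first in memory.
Reassemble most-significant byte first: 8B 63 86 → 0x8B6386.
Top bit is set, so as a signed 24-bit value this is 0x8B6386 − 2^24 = -7642234.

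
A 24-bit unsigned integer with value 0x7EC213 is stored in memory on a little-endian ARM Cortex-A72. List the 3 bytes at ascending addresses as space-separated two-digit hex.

Split into bytes (most-significant first): 7E C2 13.
In little-endian order the low byte comes first in memory.
So at ascending addresses the bytes are 13 C2 7E.

13 C2 7E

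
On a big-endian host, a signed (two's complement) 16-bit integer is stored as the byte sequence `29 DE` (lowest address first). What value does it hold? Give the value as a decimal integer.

Big-endian stores the most-significant byte at the lowest address.
The bytes are already most-significant first: 0x29DE.
0x29DE = 10718.

10718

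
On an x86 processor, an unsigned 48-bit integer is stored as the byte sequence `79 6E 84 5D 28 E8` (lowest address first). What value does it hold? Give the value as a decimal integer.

Little-endian: lowest address holds the least-significant byte.
Reassemble most-significant byte first: E8 28 5D 84 6E 79 → 0xE8285D846E79.
0xE8285D846E79 = 255260065295993.

255260065295993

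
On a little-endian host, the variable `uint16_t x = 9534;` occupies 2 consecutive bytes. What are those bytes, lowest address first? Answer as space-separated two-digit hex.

3E 25

9534 in hexadecimal, padded to 16 bits, is 0x253E.
Split into bytes (most-significant first): 25 3E.
Little-endian stores the least-significant byte at the lowest address.
So at ascending addresses the bytes are 3E 25.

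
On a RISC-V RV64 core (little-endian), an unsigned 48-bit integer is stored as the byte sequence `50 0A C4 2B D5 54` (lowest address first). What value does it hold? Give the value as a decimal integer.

93274539035216

Little-endian stores the least-significant byte at the lowest address.
Reassemble most-significant byte first: 54 D5 2B C4 0A 50 → 0x54D52BC40A50.
0x54D52BC40A50 = 93274539035216.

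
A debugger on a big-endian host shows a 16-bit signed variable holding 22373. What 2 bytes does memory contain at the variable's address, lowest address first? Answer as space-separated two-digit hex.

57 65

22373 in hexadecimal, padded to 16 bits, is 0x5765.
Split into bytes (most-significant first): 57 65.
Big-endian stores the most-significant byte at the lowest address.
So the memory order matches the most-significant-first order: 57 65.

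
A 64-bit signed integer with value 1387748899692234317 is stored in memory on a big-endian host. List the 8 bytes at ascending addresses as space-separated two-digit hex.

13 42 46 45 8B 98 46 4D

1387748899692234317 in hexadecimal, padded to 64 bits, is 0x134246458B98464D.
Split into bytes (most-significant first): 13 42 46 45 8B 98 46 4D.
Big-endian: lowest address holds the most-significant byte.
So the memory order matches the most-significant-first order: 13 42 46 45 8B 98 46 4D.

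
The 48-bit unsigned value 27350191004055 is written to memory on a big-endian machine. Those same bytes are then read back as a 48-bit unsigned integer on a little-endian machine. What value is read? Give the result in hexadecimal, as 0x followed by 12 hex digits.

0x97596BF6DF18

27350191004055 in 48-bit hexadecimal is 0x18DFF66B5997.
Stored big-endian, the bytes at ascending addresses are 18 DF F6 6B 59 97.
Read back as little-endian, the first byte is least significant, giving 0x97596BF6DF18.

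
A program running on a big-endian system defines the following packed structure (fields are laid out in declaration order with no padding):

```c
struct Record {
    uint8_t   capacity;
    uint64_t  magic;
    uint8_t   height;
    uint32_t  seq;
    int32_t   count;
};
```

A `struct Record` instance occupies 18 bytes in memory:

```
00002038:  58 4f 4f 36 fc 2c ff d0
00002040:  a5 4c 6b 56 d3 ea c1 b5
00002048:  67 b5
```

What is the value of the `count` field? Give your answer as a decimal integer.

`count` follows `capacity` (1 B), `magic` (8 B), `height` (1 B), `seq` (4 B), so it starts at offset 1 + 8 + 1 + 4 = 14 and occupies 4 bytes.
Bytes at offsets 14..17: C1 B5 67 B5.
In big-endian order the high byte comes first in memory.
The bytes are already most-significant first: 0xC1B567B5.
Top bit is set, so as a signed 32-bit value this is 0xC1B567B5 − 2^32 = -1045076043.

-1045076043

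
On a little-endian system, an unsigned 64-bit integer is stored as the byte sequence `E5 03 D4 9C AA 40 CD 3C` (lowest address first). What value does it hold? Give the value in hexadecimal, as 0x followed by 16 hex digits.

0x3CCD40AA9CD403E5

Little-endian stores the least-significant byte at the lowest address.
Reassemble most-significant byte first: 3C CD 40 AA 9C D4 03 E5 → 0x3CCD40AA9CD403E5.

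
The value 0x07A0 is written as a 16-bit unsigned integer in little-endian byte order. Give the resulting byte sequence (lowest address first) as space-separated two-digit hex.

Split into bytes (most-significant first): 07 A0.
Little-endian: lowest address holds the least-significant byte.
So at ascending addresses the bytes are A0 07.

A0 07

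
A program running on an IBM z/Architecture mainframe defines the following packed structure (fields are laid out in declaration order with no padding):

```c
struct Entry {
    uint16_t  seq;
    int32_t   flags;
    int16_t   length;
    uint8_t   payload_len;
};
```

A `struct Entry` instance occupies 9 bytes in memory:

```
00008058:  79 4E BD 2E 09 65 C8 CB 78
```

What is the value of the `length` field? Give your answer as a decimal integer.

`length` follows `seq` (2 B), `flags` (4 B), so it starts at offset 2 + 4 = 6 and occupies 2 bytes.
Bytes at offsets 6..7: C8 CB.
In big-endian order the high byte comes first in memory.
The bytes are already most-significant first: 0xC8CB.
Top bit is set, so as a signed 16-bit value this is 0xC8CB − 2^16 = -14133.

-14133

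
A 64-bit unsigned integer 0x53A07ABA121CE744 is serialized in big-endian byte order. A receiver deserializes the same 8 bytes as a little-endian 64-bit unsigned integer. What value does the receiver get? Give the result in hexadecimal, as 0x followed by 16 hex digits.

0x44E71C12BA7AA053

Stored big-endian, the bytes at ascending addresses are 53 A0 7A BA 12 1C E7 44.
Read back as little-endian, the first byte is least significant, giving 0x44E71C12BA7AA053.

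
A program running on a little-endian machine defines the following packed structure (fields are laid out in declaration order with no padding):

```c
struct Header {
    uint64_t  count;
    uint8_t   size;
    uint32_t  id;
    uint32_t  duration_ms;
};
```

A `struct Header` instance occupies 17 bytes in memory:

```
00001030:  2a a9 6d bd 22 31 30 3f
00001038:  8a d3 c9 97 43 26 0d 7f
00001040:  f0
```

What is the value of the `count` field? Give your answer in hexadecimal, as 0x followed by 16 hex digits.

`count` is the first field, at byte offset 0, occupying 8 bytes.
Bytes at offsets 0..7: 2A A9 6D BD 22 31 30 3F.
Little-endian: lowest address holds the least-significant byte.
Reassemble most-significant byte first: 3F 30 31 22 BD 6D A9 2A → 0x3F303122BD6DA92A.

0x3F303122BD6DA92A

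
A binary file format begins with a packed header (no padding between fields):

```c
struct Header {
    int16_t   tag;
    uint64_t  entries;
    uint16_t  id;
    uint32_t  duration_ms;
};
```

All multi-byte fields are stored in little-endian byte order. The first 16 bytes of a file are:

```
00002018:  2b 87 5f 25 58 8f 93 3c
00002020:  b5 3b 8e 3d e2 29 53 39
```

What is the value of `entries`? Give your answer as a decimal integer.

4302411623485154655

`entries` follows `tag` (2 bytes), so it starts at byte offset 2 and occupies 8 bytes.
Bytes at offsets 2..9: 5F 25 58 8F 93 3C B5 3B.
Little-endian: lowest address holds the least-significant byte.
Reassemble most-significant byte first: 3B B5 3C 93 8F 58 25 5F → 0x3BB53C938F58255F.
0x3BB53C938F58255F = 4302411623485154655.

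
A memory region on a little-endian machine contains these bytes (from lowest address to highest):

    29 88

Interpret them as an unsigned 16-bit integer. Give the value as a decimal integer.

34857

Little-endian: lowest address holds the least-significant byte.
Reassemble most-significant byte first: 88 29 → 0x8829.
0x8829 = 34857.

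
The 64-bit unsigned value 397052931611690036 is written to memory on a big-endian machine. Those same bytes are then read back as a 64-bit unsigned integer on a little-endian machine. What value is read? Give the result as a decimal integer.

3748330390886908421

397052931611690036 in 64-bit hexadecimal is 0x05829D89A1BE0434.
Stored big-endian, the bytes at ascending addresses are 05 82 9D 89 A1 BE 04 34.
Read back as little-endian, the first byte is least significant, giving 0x3404BEA1899D8205.
0x3404BEA1899D8205 = 3748330390886908421.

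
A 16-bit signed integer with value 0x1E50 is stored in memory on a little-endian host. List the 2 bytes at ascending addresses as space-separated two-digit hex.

Split into bytes (most-significant first): 1E 50.
Little-endian stores the least-significant byte at the lowest address.
So at ascending addresses the bytes are 50 1E.

50 1E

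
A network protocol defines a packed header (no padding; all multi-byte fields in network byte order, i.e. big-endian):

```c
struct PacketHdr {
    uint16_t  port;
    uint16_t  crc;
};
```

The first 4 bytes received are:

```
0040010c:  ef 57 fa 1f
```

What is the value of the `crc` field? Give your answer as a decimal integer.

64031

`crc` follows `port` (2 bytes), so it starts at byte offset 2 and occupies 2 bytes.
Bytes at offsets 2..3: FA 1F.
Big-endian stores the most-significant byte at the lowest address.
The bytes are already most-significant first: 0xFA1F.
0xFA1F = 64031.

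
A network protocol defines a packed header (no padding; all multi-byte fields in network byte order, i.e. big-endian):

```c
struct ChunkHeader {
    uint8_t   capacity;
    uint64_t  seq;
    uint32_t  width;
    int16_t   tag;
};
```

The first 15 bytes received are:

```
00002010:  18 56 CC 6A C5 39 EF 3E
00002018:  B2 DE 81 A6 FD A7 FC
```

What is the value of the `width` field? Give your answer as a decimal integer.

`width` follows `capacity` (1 B), `seq` (8 B), so it starts at offset 1 + 8 = 9 and occupies 4 bytes.
Bytes at offsets 9..12: DE 81 A6 FD.
Big-endian stores the most-significant byte at the lowest address.
The bytes are already most-significant first: 0xDE81A6FD.
0xDE81A6FD = 3733038845.

3733038845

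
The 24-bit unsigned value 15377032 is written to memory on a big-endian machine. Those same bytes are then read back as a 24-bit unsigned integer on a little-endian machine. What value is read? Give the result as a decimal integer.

15377032 in 24-bit hexadecimal is 0xEAA288.
Stored big-endian, the bytes at ascending addresses are EA A2 88.
Read back as little-endian, the first byte is least significant, giving 0x88A2EA.
0x88A2EA = 8954602.

8954602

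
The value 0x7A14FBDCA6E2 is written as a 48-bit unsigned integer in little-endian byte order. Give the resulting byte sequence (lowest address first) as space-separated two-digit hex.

E2 A6 DC FB 14 7A

Split into bytes (most-significant first): 7A 14 FB DC A6 E2.
In little-endian order the low byte comes first in memory.
So at ascending addresses the bytes are E2 A6 DC FB 14 7A.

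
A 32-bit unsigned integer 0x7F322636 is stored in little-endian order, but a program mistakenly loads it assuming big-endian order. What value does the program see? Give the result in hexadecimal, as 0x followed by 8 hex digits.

0x3626327F

Stored little-endian, the bytes at ascending addresses are 36 26 32 7F.
Read back as big-endian, the last byte is least significant, giving 0x3626327F.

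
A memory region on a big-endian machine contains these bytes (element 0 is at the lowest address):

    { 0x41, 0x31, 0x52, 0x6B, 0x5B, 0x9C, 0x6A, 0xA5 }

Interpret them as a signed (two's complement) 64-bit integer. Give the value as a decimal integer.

4697626507376093861

Big-endian: lowest address holds the most-significant byte.
The bytes are already most-significant first: 0x4131526B5B9C6AA5.
0x4131526B5B9C6AA5 = 4697626507376093861.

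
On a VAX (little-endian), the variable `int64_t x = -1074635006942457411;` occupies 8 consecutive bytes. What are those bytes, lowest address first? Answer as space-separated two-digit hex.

BD D1 FE A3 27 21 16 F1

Two's complement of -1074635006942457411 in 64 bits: 1074635006942457411 = 0x0EE9DED85C012E43; invert → 0xF1162127A3FED1BC; add 1 → 0xF1162127A3FED1BD.
Split into bytes (most-significant first): F1 16 21 27 A3 FE D1 BD.
Little-endian stores the least-significant byte at the lowest address.
So at ascending addresses the bytes are BD D1 FE A3 27 21 16 F1.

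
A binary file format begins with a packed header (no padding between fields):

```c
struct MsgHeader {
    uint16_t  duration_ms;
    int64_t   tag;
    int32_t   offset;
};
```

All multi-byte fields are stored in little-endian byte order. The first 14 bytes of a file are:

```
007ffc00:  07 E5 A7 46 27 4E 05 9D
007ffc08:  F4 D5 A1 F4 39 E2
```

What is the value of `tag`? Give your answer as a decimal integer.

-3029624003201907033

`tag` follows `duration_ms` (2 bytes), so it starts at byte offset 2 and occupies 8 bytes.
Bytes at offsets 2..9: A7 46 27 4E 05 9D F4 D5.
Little-endian stores the least-significant byte at the lowest address.
Reassemble most-significant byte first: D5 F4 9D 05 4E 27 46 A7 → 0xD5F49D054E2746A7.
Top bit is set, so as a signed 64-bit value this is 0xD5F49D054E2746A7 − 2^64 = -3029624003201907033.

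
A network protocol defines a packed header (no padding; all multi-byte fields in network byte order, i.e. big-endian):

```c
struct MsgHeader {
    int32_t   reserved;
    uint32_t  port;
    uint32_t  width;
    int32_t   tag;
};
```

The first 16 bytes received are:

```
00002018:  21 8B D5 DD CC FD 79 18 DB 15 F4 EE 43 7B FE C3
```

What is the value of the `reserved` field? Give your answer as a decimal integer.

562812381

`reserved` is the first field, at byte offset 0, occupying 4 bytes.
Bytes at offsets 0..3: 21 8B D5 DD.
Big-endian: lowest address holds the most-significant byte.
The bytes are already most-significant first: 0x218BD5DD.
0x218BD5DD = 562812381.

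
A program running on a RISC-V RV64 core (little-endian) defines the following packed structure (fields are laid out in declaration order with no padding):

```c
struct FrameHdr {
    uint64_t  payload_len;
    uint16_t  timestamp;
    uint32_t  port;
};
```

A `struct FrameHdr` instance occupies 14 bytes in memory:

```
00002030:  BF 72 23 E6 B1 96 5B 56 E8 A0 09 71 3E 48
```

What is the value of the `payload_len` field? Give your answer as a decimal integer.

6222733000956932799

`payload_len` is the first field, at byte offset 0, occupying 8 bytes.
Bytes at offsets 0..7: BF 72 23 E6 B1 96 5B 56.
Little-endian: lowest address holds the least-significant byte.
Reassemble most-significant byte first: 56 5B 96 B1 E6 23 72 BF → 0x565B96B1E62372BF.
0x565B96B1E62372BF = 6222733000956932799.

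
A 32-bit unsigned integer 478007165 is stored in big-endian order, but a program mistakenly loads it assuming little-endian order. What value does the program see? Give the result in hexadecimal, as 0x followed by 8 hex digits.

0x7DCF7D1C

478007165 in 32-bit hexadecimal is 0x1C7DCF7D.
Stored big-endian, the bytes at ascending addresses are 1C 7D CF 7D.
Read back as little-endian, the first byte is least significant, giving 0x7DCF7D1C.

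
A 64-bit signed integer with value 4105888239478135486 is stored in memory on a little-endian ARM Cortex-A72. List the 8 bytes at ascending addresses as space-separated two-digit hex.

4105888239478135486 in hexadecimal, padded to 64 bits, is 0x38FB0B99918C5ABE.
Split into bytes (most-significant first): 38 FB 0B 99 91 8C 5A BE.
Little-endian: lowest address holds the least-significant byte.
So at ascending addresses the bytes are BE 5A 8C 91 99 0B FB 38.

BE 5A 8C 91 99 0B FB 38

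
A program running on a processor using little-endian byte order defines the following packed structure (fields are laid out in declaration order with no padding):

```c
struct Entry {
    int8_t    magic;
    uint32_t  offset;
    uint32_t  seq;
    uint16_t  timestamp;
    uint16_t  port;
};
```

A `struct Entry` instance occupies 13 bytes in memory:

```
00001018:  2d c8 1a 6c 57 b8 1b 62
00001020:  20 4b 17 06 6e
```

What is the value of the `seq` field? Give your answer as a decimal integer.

543300536

`seq` follows `magic` (1 B), `offset` (4 B), so it starts at offset 1 + 4 = 5 and occupies 4 bytes.
Bytes at offsets 5..8: B8 1B 62 20.
In little-endian order the low byte comes first in memory.
Reassemble most-significant byte first: 20 62 1B B8 → 0x20621BB8.
0x20621BB8 = 543300536.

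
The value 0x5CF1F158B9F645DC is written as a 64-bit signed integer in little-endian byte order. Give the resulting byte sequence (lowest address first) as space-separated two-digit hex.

Split into bytes (most-significant first): 5C F1 F1 58 B9 F6 45 DC.
Little-endian stores the least-significant byte at the lowest address.
So at ascending addresses the bytes are DC 45 F6 B9 58 F1 F1 5C.

DC 45 F6 B9 58 F1 F1 5C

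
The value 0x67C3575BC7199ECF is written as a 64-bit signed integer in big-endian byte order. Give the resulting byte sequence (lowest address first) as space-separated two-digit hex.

67 C3 57 5B C7 19 9E CF

Split into bytes (most-significant first): 67 C3 57 5B C7 19 9E CF.
In big-endian order the high byte comes first in memory.
So the memory order matches the most-significant-first order: 67 C3 57 5B C7 19 9E CF.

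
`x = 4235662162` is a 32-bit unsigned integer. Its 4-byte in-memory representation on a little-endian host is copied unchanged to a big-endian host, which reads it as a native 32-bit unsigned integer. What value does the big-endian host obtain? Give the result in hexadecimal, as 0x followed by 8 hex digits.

4235662162 in 32-bit hexadecimal is 0xFC771352.
Stored little-endian, the bytes at ascending addresses are 52 13 77 FC.
Read back as big-endian, the last byte is least significant, giving 0x521377FC.

0x521377FC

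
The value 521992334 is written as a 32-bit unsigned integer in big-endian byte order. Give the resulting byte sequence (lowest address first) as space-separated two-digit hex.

1F 1C F8 8E

521992334 in hexadecimal, padded to 32 bits, is 0x1F1CF88E.
Split into bytes (most-significant first): 1F 1C F8 8E.
Big-endian stores the most-significant byte at the lowest address.
So the memory order matches the most-significant-first order: 1F 1C F8 8E.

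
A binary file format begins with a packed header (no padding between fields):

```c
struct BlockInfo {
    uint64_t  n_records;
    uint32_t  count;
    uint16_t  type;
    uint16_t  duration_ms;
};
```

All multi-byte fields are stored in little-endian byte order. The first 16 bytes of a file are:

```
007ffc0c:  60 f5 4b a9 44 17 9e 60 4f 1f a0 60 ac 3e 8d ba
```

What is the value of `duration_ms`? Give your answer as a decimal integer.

`duration_ms` follows `n_records` (8 B), `count` (4 B), `type` (2 B), so it starts at offset 8 + 4 + 2 = 14 and occupies 2 bytes.
Bytes at offsets 14..15: 8D BA.
Little-endian stores the least-significant byte at the lowest address.
Reassemble most-significant byte first: BA 8D → 0xBA8D.
0xBA8D = 47757.

47757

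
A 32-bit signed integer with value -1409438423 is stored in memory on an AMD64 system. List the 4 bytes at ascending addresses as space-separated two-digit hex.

Two's complement of -1409438423 in 32 bits: 1409438423 = 0x540252D7; invert → 0xABFDAD28; add 1 → 0xABFDAD29.
Split into bytes (most-significant first): AB FD AD 29.
Little-endian stores the least-significant byte at the lowest address.
So at ascending addresses the bytes are 29 AD FD AB.

29 AD FD AB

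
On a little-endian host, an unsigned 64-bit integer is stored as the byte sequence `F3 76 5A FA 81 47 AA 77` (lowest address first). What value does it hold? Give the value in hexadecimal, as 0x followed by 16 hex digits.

0x77AA4781FA5A76F3

Little-endian: lowest address holds the least-significant byte.
Reassemble most-significant byte first: 77 AA 47 81 FA 5A 76 F3 → 0x77AA4781FA5A76F3.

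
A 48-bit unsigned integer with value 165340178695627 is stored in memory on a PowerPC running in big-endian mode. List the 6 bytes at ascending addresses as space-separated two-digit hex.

165340178695627 in hexadecimal, padded to 48 bits, is 0x9660429E45CB.
Split into bytes (most-significant first): 96 60 42 9E 45 CB.
Big-endian: lowest address holds the most-significant byte.
So the memory order matches the most-significant-first order: 96 60 42 9E 45 CB.

96 60 42 9E 45 CB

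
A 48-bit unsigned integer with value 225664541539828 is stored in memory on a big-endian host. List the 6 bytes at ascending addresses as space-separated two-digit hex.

CD 3D 9E D6 3D F4

225664541539828 in hexadecimal, padded to 48 bits, is 0xCD3D9ED63DF4.
Split into bytes (most-significant first): CD 3D 9E D6 3D F4.
Big-endian: lowest address holds the most-significant byte.
So the memory order matches the most-significant-first order: CD 3D 9E D6 3D F4.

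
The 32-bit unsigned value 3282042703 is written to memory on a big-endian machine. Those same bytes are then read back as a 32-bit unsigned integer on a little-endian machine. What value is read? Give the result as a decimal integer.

3282042703 in 32-bit hexadecimal is 0xC39FFF4F.
Stored big-endian, the bytes at ascending addresses are C3 9F FF 4F.
Read back as little-endian, the first byte is least significant, giving 0x4FFF9FC3.
0x4FFF9FC3 = 1342152643.

1342152643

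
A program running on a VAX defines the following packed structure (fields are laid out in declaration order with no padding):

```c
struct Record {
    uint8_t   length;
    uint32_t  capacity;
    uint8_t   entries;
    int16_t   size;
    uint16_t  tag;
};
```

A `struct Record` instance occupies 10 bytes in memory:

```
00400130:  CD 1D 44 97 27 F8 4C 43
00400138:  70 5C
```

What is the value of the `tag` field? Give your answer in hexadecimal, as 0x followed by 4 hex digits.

`tag` follows `length` (1 B), `capacity` (4 B), `entries` (1 B), `size` (2 B), so it starts at offset 1 + 4 + 1 + 2 = 8 and occupies 2 bytes.
Bytes at offsets 8..9: 70 5C.
Little-endian: lowest address holds the least-significant byte.
Reassemble most-significant byte first: 5C 70 → 0x5C70.

0x5C70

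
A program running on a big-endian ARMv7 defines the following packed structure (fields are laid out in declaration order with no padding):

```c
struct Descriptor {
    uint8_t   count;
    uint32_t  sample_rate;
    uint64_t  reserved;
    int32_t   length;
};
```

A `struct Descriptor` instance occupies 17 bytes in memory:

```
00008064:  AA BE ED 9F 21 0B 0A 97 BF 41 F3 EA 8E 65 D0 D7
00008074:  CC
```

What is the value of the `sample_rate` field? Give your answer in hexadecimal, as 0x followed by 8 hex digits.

0xBEED9F21

`sample_rate` follows `count` (1 byte), so it starts at byte offset 1 and occupies 4 bytes.
Bytes at offsets 1..4: BE ED 9F 21.
In big-endian order the high byte comes first in memory.
The bytes are already most-significant first: 0xBEED9F21.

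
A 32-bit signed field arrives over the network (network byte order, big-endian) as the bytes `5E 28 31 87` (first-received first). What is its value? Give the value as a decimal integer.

1579692423

In big-endian order the high byte comes first in memory.
The bytes are already most-significant first: 0x5E283187.
0x5E283187 = 1579692423.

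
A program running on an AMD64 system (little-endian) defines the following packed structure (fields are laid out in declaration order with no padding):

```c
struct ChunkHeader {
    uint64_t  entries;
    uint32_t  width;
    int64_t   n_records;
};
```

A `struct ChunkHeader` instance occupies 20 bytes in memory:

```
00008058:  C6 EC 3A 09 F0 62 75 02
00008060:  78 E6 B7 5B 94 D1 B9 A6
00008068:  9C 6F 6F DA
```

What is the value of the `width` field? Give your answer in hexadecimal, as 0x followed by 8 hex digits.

0x5BB7E678

`width` follows `entries` (8 bytes), so it starts at byte offset 8 and occupies 4 bytes.
Bytes at offsets 8..11: 78 E6 B7 5B.
Little-endian: lowest address holds the least-significant byte.
Reassemble most-significant byte first: 5B B7 E6 78 → 0x5BB7E678.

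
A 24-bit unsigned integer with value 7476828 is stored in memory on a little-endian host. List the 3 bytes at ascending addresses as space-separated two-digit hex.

7476828 in hexadecimal, padded to 24 bits, is 0x72165C.
Split into bytes (most-significant first): 72 16 5C.
In little-endian order the low byte comes first in memory.
So at ascending addresses the bytes are 5C 16 72.

5C 16 72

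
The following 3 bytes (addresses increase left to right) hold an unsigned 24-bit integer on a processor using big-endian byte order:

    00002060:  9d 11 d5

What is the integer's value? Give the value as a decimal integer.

Big-endian: lowest address holds the most-significant byte.
The bytes are already most-significant first: 0x9D11D5.
0x9D11D5 = 10293717.

10293717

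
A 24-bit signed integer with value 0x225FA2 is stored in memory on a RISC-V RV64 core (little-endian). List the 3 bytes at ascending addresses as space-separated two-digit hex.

A2 5F 22

Split into bytes (most-significant first): 22 5F A2.
In little-endian order the low byte comes first in memory.
So at ascending addresses the bytes are A2 5F 22.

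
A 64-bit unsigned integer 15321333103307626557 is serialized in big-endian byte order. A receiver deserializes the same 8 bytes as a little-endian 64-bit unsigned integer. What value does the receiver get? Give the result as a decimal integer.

4438320609630331092

15321333103307626557 in 64-bit hexadecimal is 0xD4A04F481415983D.
Stored big-endian, the bytes at ascending addresses are D4 A0 4F 48 14 15 98 3D.
Read back as little-endian, the first byte is least significant, giving 0x3D981514484FA0D4.
0x3D981514484FA0D4 = 4438320609630331092.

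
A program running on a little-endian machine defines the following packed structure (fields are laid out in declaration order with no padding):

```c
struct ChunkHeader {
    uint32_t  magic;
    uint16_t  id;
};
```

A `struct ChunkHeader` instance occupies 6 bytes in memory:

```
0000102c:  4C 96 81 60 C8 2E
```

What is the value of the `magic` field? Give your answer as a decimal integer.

1619105356

`magic` is the first field, at byte offset 0, occupying 4 bytes.
Bytes at offsets 0..3: 4C 96 81 60.
In little-endian order the low byte comes first in memory.
Reassemble most-significant byte first: 60 81 96 4C → 0x6081964C.
0x6081964C = 1619105356.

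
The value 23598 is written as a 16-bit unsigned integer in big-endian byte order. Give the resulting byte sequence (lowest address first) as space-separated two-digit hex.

23598 in hexadecimal, padded to 16 bits, is 0x5C2E.
Split into bytes (most-significant first): 5C 2E.
Big-endian: lowest address holds the most-significant byte.
So the memory order matches the most-significant-first order: 5C 2E.

5C 2E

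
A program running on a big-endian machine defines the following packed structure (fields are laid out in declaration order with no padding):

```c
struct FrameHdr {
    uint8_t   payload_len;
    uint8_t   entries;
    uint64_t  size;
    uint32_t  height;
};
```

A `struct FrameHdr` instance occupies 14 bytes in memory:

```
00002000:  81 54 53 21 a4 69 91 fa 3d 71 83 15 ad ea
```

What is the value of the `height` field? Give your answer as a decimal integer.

`height` follows `payload_len` (1 B), `entries` (1 B), `size` (8 B), so it starts at offset 1 + 1 + 8 = 10 and occupies 4 bytes.
Bytes at offsets 10..13: 83 15 AD EA.
Big-endian: lowest address holds the most-significant byte.
The bytes are already most-significant first: 0x8315ADEA.
0x8315ADEA = 2199236074.

2199236074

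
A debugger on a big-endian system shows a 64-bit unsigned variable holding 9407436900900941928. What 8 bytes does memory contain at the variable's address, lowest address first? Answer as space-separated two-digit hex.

9407436900900941928 in hexadecimal, padded to 64 bits, is 0x828DEE04C51A3068.
Split into bytes (most-significant first): 82 8D EE 04 C5 1A 30 68.
In big-endian order the high byte comes first in memory.
So the memory order matches the most-significant-first order: 82 8D EE 04 C5 1A 30 68.

82 8D EE 04 C5 1A 30 68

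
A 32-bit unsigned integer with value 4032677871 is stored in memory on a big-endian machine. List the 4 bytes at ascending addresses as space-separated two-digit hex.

F0 5D C7 EF

4032677871 in hexadecimal, padded to 32 bits, is 0xF05DC7EF.
Split into bytes (most-significant first): F0 5D C7 EF.
Big-endian stores the most-significant byte at the lowest address.
So the memory order matches the most-significant-first order: F0 5D C7 EF.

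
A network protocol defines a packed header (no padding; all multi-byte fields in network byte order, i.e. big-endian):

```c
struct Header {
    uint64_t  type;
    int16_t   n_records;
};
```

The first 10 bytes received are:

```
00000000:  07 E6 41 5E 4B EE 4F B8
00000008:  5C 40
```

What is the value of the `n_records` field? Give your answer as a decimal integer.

`n_records` follows `type` (8 bytes), so it starts at byte offset 8 and occupies 2 bytes.
Bytes at offsets 8..9: 5C 40.
Big-endian: lowest address holds the most-significant byte.
The bytes are already most-significant first: 0x5C40.
0x5C40 = 23616.

23616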